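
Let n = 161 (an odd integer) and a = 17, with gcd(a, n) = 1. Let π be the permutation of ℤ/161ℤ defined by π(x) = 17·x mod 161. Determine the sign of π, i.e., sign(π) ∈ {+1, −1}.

Orbit of 1 under x↦17x: [1, 17, 128, 83, 123, 159, 127]… (length divides ord_161(17)).
Cycle type of π: 66×2 + 22 + 6 + 1; total 5 cycles.
5 cycles on 161: each ℓ→(−1)^(ℓ−1), product (−1)^156 = +1.
The Jacobi symbol (17|161) = +1 (Zolotarev) agrees.

+1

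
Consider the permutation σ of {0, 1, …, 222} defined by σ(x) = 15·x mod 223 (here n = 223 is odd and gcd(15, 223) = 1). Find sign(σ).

+1

Start at x=68: 68 → 128 → 136 → 33 → 49 → 66 → 98 → … (one orbit).
7 cycles of lengths [37, 37, 37, 37, 37, 37, 1].
Σ(ℓ_i−1) = 223−7 = 216; sign = (−1)^216 = +1.
Check: (15/223) = +1 by Zolotarev.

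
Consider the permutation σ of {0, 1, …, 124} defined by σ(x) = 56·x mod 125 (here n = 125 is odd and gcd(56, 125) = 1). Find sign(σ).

Trace 91: π^k(91) = [91, 96, 1, 56, 11, 116, 121] for k=0..6.
Cycle type of π: 25×4 + 5×4 + 1×5; total 13 cycles.
With 13 cycles on 125 points, sign = (−1)^{125−13} = +1.
(56|125)_J = +1 (Zolotarev's lemma cross-check).

+1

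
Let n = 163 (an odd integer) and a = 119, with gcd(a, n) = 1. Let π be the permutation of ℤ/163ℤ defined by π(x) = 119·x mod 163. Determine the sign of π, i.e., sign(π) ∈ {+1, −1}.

+1

Start at x=96: 96 → 14 → 36 → 46 → 95 → 58 → 56 → … (one orbit).
π_119 has 3 disjoint cycles with lengths [81, 81, 1] on {0,…,162}.
sign(π) = (−1)^{n − #cycles} = (−1)^{163−3} = (−1)^160 = +1.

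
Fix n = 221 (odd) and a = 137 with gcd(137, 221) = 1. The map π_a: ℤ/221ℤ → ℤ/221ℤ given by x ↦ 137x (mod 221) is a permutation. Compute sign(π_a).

-1

Orbit of 35 under x↦137x: [35, 154, 103, 188, 120, 86, 69]… (length divides ord_221(137)).
Cycle type of π: 12×17 + 1×17; total 34 cycles.
n − c = 221 − 34 = 187; sign = (−1)^187 = -1.
(137|221)_J = -1 (Zolotarev's lemma cross-check).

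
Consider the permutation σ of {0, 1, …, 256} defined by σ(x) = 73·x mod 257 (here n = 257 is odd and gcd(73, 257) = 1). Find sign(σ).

+1

Orbit of 249 under x↦73x: [249, 187, 30, 134, 16, 140, 197]… (length divides ord_257(73)).
5 cycles of lengths [64, 64, 64, 64, 1].
Σ(ℓ_i−1) = 257−5 = 252; sign = (−1)^252 = +1.
Check: (73/257) = +1 by Zolotarev.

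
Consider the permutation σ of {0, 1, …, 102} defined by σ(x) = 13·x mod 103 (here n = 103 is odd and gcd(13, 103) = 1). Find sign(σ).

+1

Trace 30: π^k(30) = [30, 81, 23, 93, 76, 61, 72] for k=0..6.
7 cycles of lengths [17, 17, 17, 17, 17, 17, 1].
7 cycles on 103: each ℓ→(−1)^(ℓ−1), product (−1)^96 = +1.
Zolotarev: (13|103) = +1, matching the cycle-count sign.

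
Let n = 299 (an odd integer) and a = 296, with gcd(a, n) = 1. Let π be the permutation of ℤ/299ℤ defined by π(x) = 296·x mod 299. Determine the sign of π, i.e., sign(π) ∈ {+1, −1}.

Trace 55: π^k(55) = [55, 134, 196, 10, 269, 90, 29] for k=0..6.
π_296 has 8 disjoint cycles with lengths [66, 66, 66, 66, 22, 6, 6, 1] on {0,…,298}.
8 cycles on 299: each ℓ→(−1)^(ℓ−1), product (−1)^291 = -1.
The Jacobi symbol (296|299) = -1 (Zolotarev) agrees.

-1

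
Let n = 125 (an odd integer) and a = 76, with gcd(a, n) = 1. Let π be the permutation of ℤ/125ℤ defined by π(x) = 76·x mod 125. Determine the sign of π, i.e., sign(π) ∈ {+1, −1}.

Start at x=101: 101 → 51 → 1 → 76 → 26 → 101 (one orbit).
Cycle lengths of π_76 on ℤ/125ℤ: [5, 5, 5, 5, 5, 5, 5, 5, 5, 5, 5, 5, 5, 5, 5, 5, 5, 5, 5, 5, 1, 1, 1, 1, 1, 1, 1, 1, 1, 1, 1, 1, 1, 1, 1, 1, 1, 1, 1, 1, 1, 1, 1, 1, 1]; 45 cycles in total.
sign(π) = (−1)^{n − #cycles} = (−1)^{125−45} = (−1)^80 = +1.
Via Zolotarev, sign(π_{76}) = (76|125) = +1.

+1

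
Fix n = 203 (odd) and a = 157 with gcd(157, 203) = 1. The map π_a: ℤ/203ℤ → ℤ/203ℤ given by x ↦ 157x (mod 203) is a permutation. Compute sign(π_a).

Start at x=144: 144 → 75 → 1 → 157 → 86 → 104 → 88 → … (one orbit).
Decompose π into cycles: lengths [12, 12, 12, 12, 12, 12, 12, 12, 12, 12, 12, 12, 12, 12, 6, 4, 4, 4, 4, 4, 4, 4, 1] (23 cycles, including the fixed point 0).
With 23 cycles on 203 points, sign = (−1)^{203−23} = +1.

+1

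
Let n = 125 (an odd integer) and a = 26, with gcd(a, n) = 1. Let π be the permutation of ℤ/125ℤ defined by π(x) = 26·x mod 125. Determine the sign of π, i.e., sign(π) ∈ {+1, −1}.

Orbit of 76 under x↦26x: [76, 101, 1, 26, 51]… (length divides ord_125(26)).
π_26 has 45 disjoint cycles with lengths [5, 5, 5, 5, 5, 5, 5, 5, 5, 5, 5, 5, 5, 5, 5, 5, 5, 5, 5, 5, 1, 1, 1, 1, 1, 1, 1, 1, 1, 1, 1, 1, 1, 1, 1, 1, 1, 1, 1, 1, 1, 1, 1, 1, 1] on {0,…,124}.
45 cycles on 125: each ℓ→(−1)^(ℓ−1), product (−1)^80 = +1.
The Jacobi symbol (26|125) = +1 (Zolotarev) agrees.

+1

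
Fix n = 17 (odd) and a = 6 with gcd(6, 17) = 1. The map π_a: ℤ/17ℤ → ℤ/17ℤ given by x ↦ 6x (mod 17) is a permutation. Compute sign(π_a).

Orbit of 9 under x↦6x: [9, 3, 1, 6, 2, 12, 4]… (length divides ord_17(6)).
Cycle type of π: 16 + 1; total 2 cycles.
17 − 2 = 15 transpositions; sign(π) = (−1)^15 = -1.
Via Zolotarev, sign(π_{6}) = (6|17) = -1.

-1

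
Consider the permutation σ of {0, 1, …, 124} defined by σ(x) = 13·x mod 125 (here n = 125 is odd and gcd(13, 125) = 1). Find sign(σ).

-1

Start at x=73: 73 → 74 → 87 → 6 → 78 → 14 → 57 → … (one orbit).
π_13 has 4 disjoint cycles with lengths [100, 20, 4, 1] on {0,…,124}.
Σ(ℓ_i−1) = 125−4 = 121; sign = (−1)^121 = -1.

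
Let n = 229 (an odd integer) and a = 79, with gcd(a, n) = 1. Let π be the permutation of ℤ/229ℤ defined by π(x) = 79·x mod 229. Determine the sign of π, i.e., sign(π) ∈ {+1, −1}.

Trace 71: π^k(71) = [71, 113, 225, 142, 226, 221, 55] for k=0..6.
Cycle lengths of π_79 on ℤ/229ℤ: [228, 1]; 2 cycles in total.
Σ(ℓ_i−1) = 229−2 = 227; sign = (−1)^227 = -1.
Zolotarev: (79|229) = -1, matching the cycle-count sign.

-1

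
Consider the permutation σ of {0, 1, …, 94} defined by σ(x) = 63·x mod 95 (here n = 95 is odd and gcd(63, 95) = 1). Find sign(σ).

-1

Trace 42: π^k(42) = [42, 81, 68, 9, 92, 1, 63] for k=0..6.
The orbit structure of x ↦ 63x mod 95: 6 orbits of sizes [36, 36, 9, 9, 4, 1].
With 6 cycles on 95 points, sign = (−1)^{95−6} = -1.
Check: (63/95) = -1 by Zolotarev.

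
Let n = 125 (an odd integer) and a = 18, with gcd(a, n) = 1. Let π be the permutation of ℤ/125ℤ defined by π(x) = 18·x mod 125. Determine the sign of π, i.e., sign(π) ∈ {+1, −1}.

Orbit of 32 under x↦18x: [32, 76, 118, 124, 107, 51, 43]… (length divides ord_125(18)).
Decompose π into cycles: lengths [20, 20, 20, 20, 20, 4, 4, 4, 4, 4, 4, 1] (12 cycles, including the fixed point 0).
sign(π) = (−1)^{n − #cycles} = (−1)^{125−12} = (−1)^113 = -1.

-1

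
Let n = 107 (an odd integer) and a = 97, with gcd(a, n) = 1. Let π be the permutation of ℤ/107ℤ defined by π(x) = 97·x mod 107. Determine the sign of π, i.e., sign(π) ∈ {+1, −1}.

Orbit of 73 under x↦97x: [73, 19, 24, 81, 46, 75, 106]… (length divides ord_107(97)).
Cycle type of π: 106 + 1; total 2 cycles.
sign(π) = (−1)^{n − #cycles} = (−1)^{107−2} = (−1)^105 = -1.
Check: (97/107) = -1 by Zolotarev.

-1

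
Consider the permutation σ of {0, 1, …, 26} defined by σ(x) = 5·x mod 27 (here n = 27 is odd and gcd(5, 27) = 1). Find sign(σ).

-1

Start at x=26: 26 → 22 → 2 → 10 → 23 → 7 → 8 → … (one orbit).
π_5 has 4 disjoint cycles with lengths [18, 6, 2, 1] on {0,…,26}.
4 cycles on 27: each ℓ→(−1)^(ℓ−1), product (−1)^23 = -1.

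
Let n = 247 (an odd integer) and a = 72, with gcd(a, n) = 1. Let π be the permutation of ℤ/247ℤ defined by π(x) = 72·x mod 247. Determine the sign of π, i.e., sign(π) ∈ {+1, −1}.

Trace 128: π^k(128) = [128, 77, 110, 16, 164, 199, 2] for k=0..6.
Decompose π into cycles: lengths [36, 36, 36, 36, 36, 36, 18, 12, 1] (9 cycles, including the fixed point 0).
With 9 cycles on 247 points, sign = (−1)^{247−9} = +1.
Via Zolotarev, sign(π_{72}) = (72|247) = +1.

+1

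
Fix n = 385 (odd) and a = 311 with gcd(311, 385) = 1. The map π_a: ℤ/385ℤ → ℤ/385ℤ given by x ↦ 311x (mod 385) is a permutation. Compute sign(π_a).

-1

Start at x=356: 356 → 221 → 201 → 141 → 346 → 191 → 111 → … (one orbit).
Decompose π into cycles: lengths [30, 30, 30, 30, 30, 30, 30, 30, 30, 30, 6, 6, 6, 6, 6, 5, 5, 5, 5, 5, 5, 5, 5, 5, 5, 1, 1, 1, 1, 1] (30 cycles, including the fixed point 0).
With 30 cycles on 385 points, sign = (−1)^{385−30} = -1.
Via Zolotarev, sign(π_{311}) = (311|385) = -1.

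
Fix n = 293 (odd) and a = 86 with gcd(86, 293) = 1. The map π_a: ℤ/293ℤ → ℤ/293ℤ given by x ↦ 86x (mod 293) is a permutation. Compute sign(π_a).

Orbit of 154 under x↦86x: [154, 59, 93, 87, 157, 24, 13]… (length divides ord_293(86)).
Cycle lengths of π_86 on ℤ/293ℤ: [292, 1]; 2 cycles in total.
Σ(ℓ_i−1) = 293−2 = 291; sign = (−1)^291 = -1.

-1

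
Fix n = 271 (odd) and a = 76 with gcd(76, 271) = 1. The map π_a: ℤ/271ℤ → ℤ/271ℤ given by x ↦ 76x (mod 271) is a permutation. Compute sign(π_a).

Start at x=265: 265 → 86 → 32 → 264 → 10 → 218 → 37 → … (one orbit).
Decompose π into cycles: lengths [270, 1] (2 cycles, including the fixed point 0).
2 cycles on 271: each ℓ→(−1)^(ℓ−1), product (−1)^269 = -1.
(76|271)_J = -1 (Zolotarev's lemma cross-check).

-1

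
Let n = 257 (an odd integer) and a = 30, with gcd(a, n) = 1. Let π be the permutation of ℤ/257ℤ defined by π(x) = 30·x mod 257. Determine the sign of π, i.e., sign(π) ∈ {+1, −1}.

+1

Orbit of 240 under x↦30x: [240, 4, 120, 2, 60, 1, 30]… (length divides ord_257(30)).
The orbit structure of x ↦ 30x mod 257: 9 orbits of sizes [32, 32, 32, 32, 32, 32, 32, 32, 1].
With 9 cycles on 257 points, sign = (−1)^{257−9} = +1.
The Jacobi symbol (30|257) = +1 (Zolotarev) agrees.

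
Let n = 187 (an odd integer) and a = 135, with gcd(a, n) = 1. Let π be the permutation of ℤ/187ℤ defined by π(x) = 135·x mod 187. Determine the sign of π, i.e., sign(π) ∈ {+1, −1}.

Start at x=169: 169 → 1 → 135 → 86 → 16 → 103 → 67 → … (one orbit).
Decompose π into cycles: lengths [10, 10, 10, 10, 10, 10, 10, 10, 10, 10, 10, 10, 10, 10, 10, 10, 5, 5, 2, 2, 2, 2, 2, 2, 2, 2, 1] (27 cycles, including the fixed point 0).
Σ(ℓ_i−1) = 187−27 = 160; sign = (−1)^160 = +1.
Check: (135/187) = +1 by Zolotarev.

+1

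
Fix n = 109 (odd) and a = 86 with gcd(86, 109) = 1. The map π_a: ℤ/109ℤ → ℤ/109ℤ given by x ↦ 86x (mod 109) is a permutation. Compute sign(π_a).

Orbit of 19 under x↦86x: [19, 108, 23, 16, 68, 71, 2]… (length divides ord_109(86)).
4 cycles of lengths [36, 36, 36, 1].
4 cycles on 109: each ℓ→(−1)^(ℓ−1), product (−1)^105 = -1.
(86|109)_J = -1 (Zolotarev's lemma cross-check).

-1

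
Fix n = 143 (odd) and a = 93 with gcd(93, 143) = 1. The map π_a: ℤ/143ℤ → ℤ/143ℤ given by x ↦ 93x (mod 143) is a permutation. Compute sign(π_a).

-1

Start at x=115: 115 → 113 → 70 → 75 → 111 → 27 → 80 → … (one orbit).
6 cycles of lengths [60, 60, 12, 5, 5, 1].
6 cycles on 143: each ℓ→(−1)^(ℓ−1), product (−1)^137 = -1.
Zolotarev: (93|143) = -1, matching the cycle-count sign.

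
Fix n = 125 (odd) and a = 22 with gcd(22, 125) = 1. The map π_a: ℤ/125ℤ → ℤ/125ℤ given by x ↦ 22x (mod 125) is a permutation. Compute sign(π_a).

-1

Orbit of 29 under x↦22x: [29, 13, 36, 42, 49, 78, 91]… (length divides ord_125(22)).
Cycle lengths of π_22 on ℤ/125ℤ: [100, 20, 4, 1]; 4 cycles in total.
4 cycles on 125: each ℓ→(−1)^(ℓ−1), product (−1)^121 = -1.
Via Zolotarev, sign(π_{22}) = (22|125) = -1.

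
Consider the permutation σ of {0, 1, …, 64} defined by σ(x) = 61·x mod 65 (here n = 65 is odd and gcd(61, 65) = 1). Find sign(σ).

Start at x=61: 61 → 16 → 1 → 61 (one orbit).
Cycle lengths of π_61 on ℤ/65ℤ: [3, 3, 3, 3, 3, 3, 3, 3, 3, 3, 3, 3, 3, 3, 3, 3, 3, 3, 3, 3, 1, 1, 1, 1, 1]; 25 cycles in total.
25 cycles on 65: each ℓ→(−1)^(ℓ−1), product (−1)^40 = +1.

+1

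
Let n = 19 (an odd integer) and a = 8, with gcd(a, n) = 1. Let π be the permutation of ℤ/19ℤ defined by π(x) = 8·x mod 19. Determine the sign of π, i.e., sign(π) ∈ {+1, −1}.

Start at x=18: 18 → 11 → 12 → 1 → 8 → 7 → 18 (one orbit).
Cycle type of π: 6×3 + 1; total 4 cycles.
n − c = 19 − 4 = 15; sign = (−1)^15 = -1.
(8|19)_J = -1 (Zolotarev's lemma cross-check).

-1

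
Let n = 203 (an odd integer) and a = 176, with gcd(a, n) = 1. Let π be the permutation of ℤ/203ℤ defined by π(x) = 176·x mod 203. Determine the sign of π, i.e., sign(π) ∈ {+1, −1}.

Start at x=71: 71 → 113 → 197 → 162 → 92 → 155 → 78 → … (one orbit).
14 cycles of lengths [28, 28, 28, 28, 28, 28, 28, 1, 1, 1, 1, 1, 1, 1].
sign(π) = (−1)^{n − #cycles} = (−1)^{203−14} = (−1)^189 = -1.
Check: (176/203) = -1 by Zolotarev.

-1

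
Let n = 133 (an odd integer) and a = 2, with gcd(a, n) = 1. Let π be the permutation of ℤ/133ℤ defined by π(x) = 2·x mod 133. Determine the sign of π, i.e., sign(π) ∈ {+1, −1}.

-1

Start at x=93: 93 → 53 → 106 → 79 → 25 → 50 → 100 → … (one orbit).
10 cycles of lengths [18, 18, 18, 18, 18, 18, 18, 3, 3, 1].
n − c = 133 − 10 = 123; sign = (−1)^123 = -1.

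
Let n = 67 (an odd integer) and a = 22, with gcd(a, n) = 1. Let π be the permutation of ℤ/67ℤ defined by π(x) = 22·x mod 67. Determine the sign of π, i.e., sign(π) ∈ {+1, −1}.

Trace 64: π^k(64) = [64, 1, 22, 15, 62, 24, 59] for k=0..6.
Cycle lengths of π_22 on ℤ/67ℤ: [11, 11, 11, 11, 11, 11, 1]; 7 cycles in total.
n − c = 67 − 7 = 60; sign = (−1)^60 = +1.

+1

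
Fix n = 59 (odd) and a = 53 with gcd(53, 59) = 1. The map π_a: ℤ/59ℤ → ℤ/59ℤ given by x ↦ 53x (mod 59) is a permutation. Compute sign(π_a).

Orbit of 36 under x↦53x: [36, 20, 57, 12, 46, 19, 4]… (length divides ord_59(53)).
π_53 has 3 disjoint cycles with lengths [29, 29, 1] on {0,…,58}.
Σ(ℓ_i−1) = 59−3 = 56; sign = (−1)^56 = +1.
Zolotarev: (53|59) = +1, matching the cycle-count sign.

+1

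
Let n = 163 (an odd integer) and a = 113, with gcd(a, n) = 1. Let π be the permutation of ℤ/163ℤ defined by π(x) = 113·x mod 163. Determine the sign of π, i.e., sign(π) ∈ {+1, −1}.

+1

Trace 15: π^k(15) = [15, 65, 10, 152, 61, 47, 95] for k=0..6.
Decompose π into cycles: lengths [81, 81, 1] (3 cycles, including the fixed point 0).
With 3 cycles on 163 points, sign = (−1)^{163−3} = +1.
Via Zolotarev, sign(π_{113}) = (113|163) = +1.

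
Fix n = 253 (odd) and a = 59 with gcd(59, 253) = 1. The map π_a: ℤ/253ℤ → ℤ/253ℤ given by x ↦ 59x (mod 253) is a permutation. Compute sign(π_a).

+1

Start at x=190: 190 → 78 → 48 → 49 → 108 → 47 → 243 → … (one orbit).
π_59 has 9 disjoint cycles with lengths [55, 55, 55, 55, 11, 11, 5, 5, 1] on {0,…,252}.
Σ(ℓ_i−1) = 253−9 = 244; sign = (−1)^244 = +1.
(59|253)_J = +1 (Zolotarev's lemma cross-check).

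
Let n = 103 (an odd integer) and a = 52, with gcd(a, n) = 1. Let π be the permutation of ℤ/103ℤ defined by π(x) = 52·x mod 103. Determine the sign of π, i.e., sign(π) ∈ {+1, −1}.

+1

Orbit of 46 under x↦52x: [46, 23, 63, 83, 93, 98, 49]… (length divides ord_103(52)).
Cycle lengths of π_52 on ℤ/103ℤ: [51, 51, 1]; 3 cycles in total.
n − c = 103 − 3 = 100; sign = (−1)^100 = +1.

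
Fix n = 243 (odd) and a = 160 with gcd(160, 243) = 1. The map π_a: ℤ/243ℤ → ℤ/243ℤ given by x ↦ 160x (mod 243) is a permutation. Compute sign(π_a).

Orbit of 61 under x↦160x: [61, 40, 82, 241, 166, 73, 16]… (length divides ord_243(160)).
The orbit structure of x ↦ 160x mod 243: 11 orbits of sizes [81, 81, 27, 27, 9, 9, 3, 3, 1, 1, 1].
n − c = 243 − 11 = 232; sign = (−1)^232 = +1.

+1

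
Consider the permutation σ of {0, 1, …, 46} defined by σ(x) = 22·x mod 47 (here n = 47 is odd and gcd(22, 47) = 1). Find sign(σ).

-1

Start at x=45: 45 → 3 → 19 → 42 → 31 → 24 → 11 → … (one orbit).
π_22 has 2 disjoint cycles with lengths [46, 1] on {0,…,46}.
2 cycles on 47: each ℓ→(−1)^(ℓ−1), product (−1)^45 = -1.
(22|47)_J = -1 (Zolotarev's lemma cross-check).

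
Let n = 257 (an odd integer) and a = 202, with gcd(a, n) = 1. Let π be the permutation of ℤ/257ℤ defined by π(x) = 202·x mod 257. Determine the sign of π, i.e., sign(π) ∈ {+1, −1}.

-1

Orbit of 236 under x↦202x: [236, 127, 211, 217, 144, 47, 242]… (length divides ord_257(202)).
Decompose π into cycles: lengths [256, 1] (2 cycles, including the fixed point 0).
sign(π) = (−1)^{n − #cycles} = (−1)^{257−2} = (−1)^255 = -1.
Check: (202/257) = -1 by Zolotarev.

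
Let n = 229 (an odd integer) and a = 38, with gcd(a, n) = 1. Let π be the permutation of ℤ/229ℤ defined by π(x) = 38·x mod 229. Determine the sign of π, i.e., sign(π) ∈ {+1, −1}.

-1

Trace 197: π^k(197) = [197, 158, 50, 68, 65, 180, 199] for k=0..6.
The orbit structure of x ↦ 38x mod 229: 2 orbits of sizes [228, 1].
n − c = 229 − 2 = 227; sign = (−1)^227 = -1.
Check: (38/229) = -1 by Zolotarev.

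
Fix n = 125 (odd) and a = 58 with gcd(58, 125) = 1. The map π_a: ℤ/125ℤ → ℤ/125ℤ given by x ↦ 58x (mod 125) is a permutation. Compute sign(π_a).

Orbit of 82 under x↦58x: [82, 6, 98, 59, 47, 101, 108]… (length divides ord_125(58)).
π_58 has 4 disjoint cycles with lengths [100, 20, 4, 1] on {0,…,124}.
125 − 4 = 121 transpositions; sign(π) = (−1)^121 = -1.
Check: (58/125) = -1 by Zolotarev.

-1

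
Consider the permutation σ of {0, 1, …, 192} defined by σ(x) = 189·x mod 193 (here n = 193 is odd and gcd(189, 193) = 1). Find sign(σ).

+1

Trace 177: π^k(177) = [177, 64, 130, 59, 150, 172, 84] for k=0..6.
5 cycles of lengths [48, 48, 48, 48, 1].
sign(π) = (−1)^{n − #cycles} = (−1)^{193−5} = (−1)^188 = +1.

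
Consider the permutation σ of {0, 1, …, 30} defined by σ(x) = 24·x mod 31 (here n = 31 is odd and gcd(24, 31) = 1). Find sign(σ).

Trace 24: π^k(24) = [24, 18, 29, 14, 26, 4, 3] for k=0..6.
2 cycles of lengths [30, 1].
With 2 cycles on 31 points, sign = (−1)^{31−2} = -1.
Via Zolotarev, sign(π_{24}) = (24|31) = -1.

-1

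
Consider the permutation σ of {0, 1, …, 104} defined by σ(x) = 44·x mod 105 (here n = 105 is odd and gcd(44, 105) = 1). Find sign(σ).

Trace 74: π^k(74) = [74, 1, 44, 46, 29, 16] for k=0..5.
Decompose π into cycles: lengths [6, 6, 6, 6, 6, 6, 6, 6, 6, 6, 6, 6, 6, 6, 3, 3, 2, 2, 2, 2, 2, 2, 2, 1] (24 cycles, including the fixed point 0).
n − c = 105 − 24 = 81; sign = (−1)^81 = -1.
Via Zolotarev, sign(π_{44}) = (44|105) = -1.

-1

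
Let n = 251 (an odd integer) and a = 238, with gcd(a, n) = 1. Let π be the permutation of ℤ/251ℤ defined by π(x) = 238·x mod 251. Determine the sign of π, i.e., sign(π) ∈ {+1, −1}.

-1

Trace 220: π^k(220) = [220, 152, 32, 86, 137, 227, 61] for k=0..6.
2 cycles of lengths [250, 1].
2 cycles on 251: each ℓ→(−1)^(ℓ−1), product (−1)^249 = -1.
The Jacobi symbol (238|251) = -1 (Zolotarev) agrees.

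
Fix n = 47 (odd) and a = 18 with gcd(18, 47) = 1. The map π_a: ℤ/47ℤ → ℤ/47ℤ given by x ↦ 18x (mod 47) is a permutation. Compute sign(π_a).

+1

Orbit of 3 under x↦18x: [3, 7, 32, 12, 28, 34, 1]… (length divides ord_47(18)).
Cycle lengths of π_18 on ℤ/47ℤ: [23, 23, 1]; 3 cycles in total.
3 cycles on 47: each ℓ→(−1)^(ℓ−1), product (−1)^44 = +1.
Zolotarev: (18|47) = +1, matching the cycle-count sign.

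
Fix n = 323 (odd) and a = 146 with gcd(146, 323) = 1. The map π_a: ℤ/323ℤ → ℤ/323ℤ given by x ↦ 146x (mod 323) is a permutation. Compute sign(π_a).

Start at x=77: 77 → 260 → 169 → 126 → 308 → 71 → 30 → … (one orbit).
Cycle type of π: 144×2 + 18 + 16 + 1; total 5 cycles.
Σ(ℓ_i−1) = 323−5 = 318; sign = (−1)^318 = +1.
The Jacobi symbol (146|323) = +1 (Zolotarev) agrees.

+1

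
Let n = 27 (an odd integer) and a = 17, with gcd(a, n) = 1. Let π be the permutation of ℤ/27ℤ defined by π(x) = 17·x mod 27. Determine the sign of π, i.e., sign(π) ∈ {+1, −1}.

Trace 17: π^k(17) = [17, 19, 26, 10, 8, 1] for k=0..5.
Decompose π into cycles: lengths [6, 6, 6, 2, 2, 2, 2, 1] (8 cycles, including the fixed point 0).
27 − 8 = 19 transpositions; sign(π) = (−1)^19 = -1.

-1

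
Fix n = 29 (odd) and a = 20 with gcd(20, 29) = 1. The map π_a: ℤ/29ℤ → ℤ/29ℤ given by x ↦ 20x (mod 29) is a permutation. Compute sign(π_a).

Start at x=24: 24 → 16 → 1 → 20 → 23 → 25 → 7 → 24 (one orbit).
The orbit structure of x ↦ 20x mod 29: 5 orbits of sizes [7, 7, 7, 7, 1].
n − c = 29 − 5 = 24; sign = (−1)^24 = +1.
The Jacobi symbol (20|29) = +1 (Zolotarev) agrees.

+1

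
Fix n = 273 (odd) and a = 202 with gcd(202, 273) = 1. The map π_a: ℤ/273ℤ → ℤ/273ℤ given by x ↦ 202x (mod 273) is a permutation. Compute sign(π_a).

+1

Trace 22: π^k(22) = [22, 76, 64, 97, 211, 34, 43] for k=0..6.
The orbit structure of x ↦ 202x mod 273: 33 orbits of sizes [12, 12, 12, 12, 12, 12, 12, 12, 12, 12, 12, 12, 12, 12, 12, 12, 12, 12, 12, 12, 12, 2, 2, 2, 2, 2, 2, 2, 2, 2, 1, 1, 1].
With 33 cycles on 273 points, sign = (−1)^{273−33} = +1.
Check: (202/273) = +1 by Zolotarev.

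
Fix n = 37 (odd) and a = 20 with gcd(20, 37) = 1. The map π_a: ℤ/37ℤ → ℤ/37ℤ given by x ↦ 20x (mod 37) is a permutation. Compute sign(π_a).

-1

Start at x=6: 6 → 9 → 32 → 11 → 35 → 34 → 14 → … (one orbit).
Cycle lengths of π_20 on ℤ/37ℤ: [36, 1]; 2 cycles in total.
With 2 cycles on 37 points, sign = (−1)^{37−2} = -1.
Zolotarev: (20|37) = -1, matching the cycle-count sign.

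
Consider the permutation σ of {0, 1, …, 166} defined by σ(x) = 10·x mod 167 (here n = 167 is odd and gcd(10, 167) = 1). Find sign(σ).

Start at x=91: 91 → 75 → 82 → 152 → 17 → 3 → 30 → … (one orbit).
Cycle lengths of π_10 on ℤ/167ℤ: [166, 1]; 2 cycles in total.
2 cycles on 167: each ℓ→(−1)^(ℓ−1), product (−1)^165 = -1.
(10|167)_J = -1 (Zolotarev's lemma cross-check).

-1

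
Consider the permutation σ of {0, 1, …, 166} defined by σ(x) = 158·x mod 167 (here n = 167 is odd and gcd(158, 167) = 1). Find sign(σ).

-1

Orbit of 118 under x↦158x: [118, 107, 39, 150, 153, 126, 35]… (length divides ord_167(158)).
Cycle type of π: 166 + 1; total 2 cycles.
167 − 2 = 165 transpositions; sign(π) = (−1)^165 = -1.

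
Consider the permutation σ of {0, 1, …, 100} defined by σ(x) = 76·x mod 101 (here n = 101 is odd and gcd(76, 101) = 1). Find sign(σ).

+1

Start at x=19: 19 → 30 → 58 → 65 → 92 → 23 → 31 → … (one orbit).
Decompose π into cycles: lengths [50, 50, 1] (3 cycles, including the fixed point 0).
With 3 cycles on 101 points, sign = (−1)^{101−3} = +1.
Via Zolotarev, sign(π_{76}) = (76|101) = +1.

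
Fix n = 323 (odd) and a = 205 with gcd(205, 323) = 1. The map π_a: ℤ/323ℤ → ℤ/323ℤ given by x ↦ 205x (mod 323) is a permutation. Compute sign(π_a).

-1

Trace 120: π^k(120) = [120, 52, 1, 205, 35, 69, 256] for k=0..6.
π_205 has 34 disjoint cycles with lengths [18, 18, 18, 18, 18, 18, 18, 18, 18, 18, 18, 18, 18, 18, 18, 18, 18, 1, 1, 1, 1, 1, 1, 1, 1, 1, 1, 1, 1, 1, 1, 1, 1, 1] on {0,…,322}.
With 34 cycles on 323 points, sign = (−1)^{323−34} = -1.
Via Zolotarev, sign(π_{205}) = (205|323) = -1.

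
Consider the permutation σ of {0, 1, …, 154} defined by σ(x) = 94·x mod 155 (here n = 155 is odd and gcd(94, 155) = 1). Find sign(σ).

+1

Trace 1: π^k(1) = [1, 94] for k=0..1.
Cycle type of π: 2×62 + 1×31; total 93 cycles.
sign(π) = (−1)^{n − #cycles} = (−1)^{155−93} = (−1)^62 = +1.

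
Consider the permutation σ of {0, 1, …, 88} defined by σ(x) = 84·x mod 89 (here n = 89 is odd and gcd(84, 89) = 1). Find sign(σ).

+1

Trace 78: π^k(78) = [78, 55, 81, 40, 67, 21, 73] for k=0..6.
Cycle type of π: 44×2 + 1; total 3 cycles.
3 cycles on 89: each ℓ→(−1)^(ℓ−1), product (−1)^86 = +1.
The Jacobi symbol (84|89) = +1 (Zolotarev) agrees.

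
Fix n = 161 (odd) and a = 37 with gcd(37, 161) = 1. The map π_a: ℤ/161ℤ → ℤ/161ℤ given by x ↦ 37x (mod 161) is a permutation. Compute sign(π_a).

Orbit of 44 under x↦37x: [44, 18, 22, 9, 11, 85, 86]… (length divides ord_161(37)).
π_37 has 6 disjoint cycles with lengths [66, 66, 22, 3, 3, 1] on {0,…,160}.
161 − 6 = 155 transpositions; sign(π) = (−1)^155 = -1.
Zolotarev: (37|161) = -1, matching the cycle-count sign.

-1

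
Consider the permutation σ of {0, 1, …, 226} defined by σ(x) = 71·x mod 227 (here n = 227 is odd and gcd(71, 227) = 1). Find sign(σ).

+1

Start at x=185: 185 → 196 → 69 → 132 → 65 → 75 → 104 → … (one orbit).
Decompose π into cycles: lengths [113, 113, 1] (3 cycles, including the fixed point 0).
n − c = 227 − 3 = 224; sign = (−1)^224 = +1.
Zolotarev: (71|227) = +1, matching the cycle-count sign.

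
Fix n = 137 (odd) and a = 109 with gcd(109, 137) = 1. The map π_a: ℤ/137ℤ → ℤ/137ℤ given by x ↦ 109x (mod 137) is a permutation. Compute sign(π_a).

+1

Orbit of 122 under x↦109x: [122, 9, 22, 69, 123, 118, 121]… (length divides ord_137(109)).
Cycle lengths of π_109 on ℤ/137ℤ: [68, 68, 1]; 3 cycles in total.
Σ(ℓ_i−1) = 137−3 = 134; sign = (−1)^134 = +1.
Zolotarev: (109|137) = +1, matching the cycle-count sign.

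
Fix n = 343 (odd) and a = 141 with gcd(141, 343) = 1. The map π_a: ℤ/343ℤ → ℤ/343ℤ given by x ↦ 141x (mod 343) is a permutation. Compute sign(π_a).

+1

Start at x=120: 120 → 113 → 155 → 246 → 43 → 232 → 127 → … (one orbit).
The orbit structure of x ↦ 141x mod 343: 19 orbits of sizes [49, 49, 49, 49, 49, 49, 7, 7, 7, 7, 7, 7, 1, 1, 1, 1, 1, 1, 1].
Σ(ℓ_i−1) = 343−19 = 324; sign = (−1)^324 = +1.
Via Zolotarev, sign(π_{141}) = (141|343) = +1.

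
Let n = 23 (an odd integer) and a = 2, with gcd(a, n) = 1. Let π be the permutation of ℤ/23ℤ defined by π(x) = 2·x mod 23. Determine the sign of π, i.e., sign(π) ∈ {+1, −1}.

+1

Start at x=8: 8 → 16 → 9 → 18 → 13 → 3 → 6 → … (one orbit).
Decompose π into cycles: lengths [11, 11, 1] (3 cycles, including the fixed point 0).
3 cycles on 23: each ℓ→(−1)^(ℓ−1), product (−1)^20 = +1.
Via Zolotarev, sign(π_{2}) = (2|23) = +1.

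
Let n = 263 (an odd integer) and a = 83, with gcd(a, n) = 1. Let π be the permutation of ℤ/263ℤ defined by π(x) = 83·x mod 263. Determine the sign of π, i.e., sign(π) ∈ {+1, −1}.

Orbit of 89 under x↦83x: [89, 23, 68, 121, 49, 122, 132]… (length divides ord_263(83)).
Decompose π into cycles: lengths [131, 131, 1] (3 cycles, including the fixed point 0).
263 − 3 = 260 transpositions; sign(π) = (−1)^260 = +1.

+1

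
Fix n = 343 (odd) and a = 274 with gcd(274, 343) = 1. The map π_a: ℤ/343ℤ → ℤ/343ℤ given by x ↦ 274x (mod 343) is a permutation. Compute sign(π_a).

+1

Trace 57: π^k(57) = [57, 183, 64, 43, 120, 295, 225] for k=0..6.
Cycle lengths of π_274 on ℤ/343ℤ: [49, 49, 49, 49, 49, 49, 7, 7, 7, 7, 7, 7, 1, 1, 1, 1, 1, 1, 1]; 19 cycles in total.
343 − 19 = 324 transpositions; sign(π) = (−1)^324 = +1.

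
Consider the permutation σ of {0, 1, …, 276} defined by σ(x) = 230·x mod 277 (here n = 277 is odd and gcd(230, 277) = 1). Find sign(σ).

+1

Orbit of 236 under x↦230x: [236, 265, 10, 84, 207, 243, 213]… (length divides ord_277(230)).
Decompose π into cycles: lengths [69, 69, 69, 69, 1] (5 cycles, including the fixed point 0).
277 − 5 = 272 transpositions; sign(π) = (−1)^272 = +1.
(230|277)_J = +1 (Zolotarev's lemma cross-check).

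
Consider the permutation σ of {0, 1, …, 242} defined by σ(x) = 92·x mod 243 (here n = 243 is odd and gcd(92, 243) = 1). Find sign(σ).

Start at x=224: 224 → 196 → 50 → 226 → 137 → 211 → 215 → … (one orbit).
The orbit structure of x ↦ 92x mod 243: 6 orbits of sizes [162, 54, 18, 6, 2, 1].
n − c = 243 − 6 = 237; sign = (−1)^237 = -1.
(92|243)_J = -1 (Zolotarev's lemma cross-check).

-1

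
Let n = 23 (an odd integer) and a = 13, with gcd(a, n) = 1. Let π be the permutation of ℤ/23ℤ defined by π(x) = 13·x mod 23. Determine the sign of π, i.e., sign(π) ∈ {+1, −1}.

Trace 18: π^k(18) = [18, 4, 6, 9, 2, 3, 16] for k=0..6.
Cycle lengths of π_13 on ℤ/23ℤ: [11, 11, 1]; 3 cycles in total.
With 3 cycles on 23 points, sign = (−1)^{23−3} = +1.

+1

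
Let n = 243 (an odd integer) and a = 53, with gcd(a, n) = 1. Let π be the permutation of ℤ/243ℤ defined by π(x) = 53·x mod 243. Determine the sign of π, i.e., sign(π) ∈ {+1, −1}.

-1

Trace 55: π^k(55) = [55, 242, 190, 107, 82, 215, 217] for k=0..6.
32 cycles of lengths [18, 18, 18, 18, 18, 18, 18, 18, 18, 6, 6, 6, 6, 6, 6, 6, 6, 6, 2, 2, 2, 2, 2, 2, 2, 2, 2, 2, 2, 2, 2, 1].
32 cycles on 243: each ℓ→(−1)^(ℓ−1), product (−1)^211 = -1.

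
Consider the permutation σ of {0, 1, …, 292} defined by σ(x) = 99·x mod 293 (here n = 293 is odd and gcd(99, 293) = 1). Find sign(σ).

Trace 158: π^k(158) = [158, 113, 53, 266, 257, 245, 229] for k=0..6.
π_99 has 2 disjoint cycles with lengths [292, 1] on {0,…,292}.
With 2 cycles on 293 points, sign = (−1)^{293−2} = -1.
(99|293)_J = -1 (Zolotarev's lemma cross-check).

-1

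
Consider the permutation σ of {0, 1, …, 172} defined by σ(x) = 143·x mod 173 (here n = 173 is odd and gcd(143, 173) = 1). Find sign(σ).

-1

Orbit of 43 under x↦143x: [43, 94, 121, 3, 83, 105, 137]… (length divides ord_173(143)).
2 cycles of lengths [172, 1].
With 2 cycles on 173 points, sign = (−1)^{173−2} = -1.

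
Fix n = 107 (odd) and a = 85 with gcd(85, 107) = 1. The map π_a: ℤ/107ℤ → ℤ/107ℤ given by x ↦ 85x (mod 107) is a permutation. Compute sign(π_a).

Orbit of 44 under x↦85x: [44, 102, 3, 41, 61, 49, 99]… (length divides ord_107(85)).
Decompose π into cycles: lengths [53, 53, 1] (3 cycles, including the fixed point 0).
107 − 3 = 104 transpositions; sign(π) = (−1)^104 = +1.

+1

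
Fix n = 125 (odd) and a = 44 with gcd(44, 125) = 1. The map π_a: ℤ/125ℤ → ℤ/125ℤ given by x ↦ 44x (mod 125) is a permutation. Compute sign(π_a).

Start at x=106: 106 → 39 → 91 → 4 → 51 → 119 → 111 → … (one orbit).
Cycle type of π: 50×2 + 10×2 + 2×2 + 1; total 7 cycles.
Σ(ℓ_i−1) = 125−7 = 118; sign = (−1)^118 = +1.
Via Zolotarev, sign(π_{44}) = (44|125) = +1.

+1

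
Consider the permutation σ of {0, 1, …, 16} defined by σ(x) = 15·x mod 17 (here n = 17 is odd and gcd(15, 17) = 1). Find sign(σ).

Trace 15: π^k(15) = [15, 4, 9, 16, 2, 13, 8] for k=0..6.
Cycle lengths of π_15 on ℤ/17ℤ: [8, 8, 1]; 3 cycles in total.
With 3 cycles on 17 points, sign = (−1)^{17−3} = +1.

+1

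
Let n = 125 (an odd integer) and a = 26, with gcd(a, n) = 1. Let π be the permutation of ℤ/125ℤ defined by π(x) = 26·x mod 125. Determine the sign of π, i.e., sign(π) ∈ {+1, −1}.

+1

Orbit of 1 under x↦26x: [1, 26, 51, 76, 101]… (length divides ord_125(26)).
Cycle lengths of π_26 on ℤ/125ℤ: [5, 5, 5, 5, 5, 5, 5, 5, 5, 5, 5, 5, 5, 5, 5, 5, 5, 5, 5, 5, 1, 1, 1, 1, 1, 1, 1, 1, 1, 1, 1, 1, 1, 1, 1, 1, 1, 1, 1, 1, 1, 1, 1, 1, 1]; 45 cycles in total.
sign(π) = (−1)^{n − #cycles} = (−1)^{125−45} = (−1)^80 = +1.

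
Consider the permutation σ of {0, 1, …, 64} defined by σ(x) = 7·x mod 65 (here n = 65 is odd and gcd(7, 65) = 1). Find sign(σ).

+1

Start at x=16: 16 → 47 → 4 → 28 → 1 → 7 → 49 → … (one orbit).
Cycle type of π: 12×5 + 4 + 1; total 7 cycles.
sign(π) = (−1)^{n − #cycles} = (−1)^{65−7} = (−1)^58 = +1.
Via Zolotarev, sign(π_{7}) = (7|65) = +1.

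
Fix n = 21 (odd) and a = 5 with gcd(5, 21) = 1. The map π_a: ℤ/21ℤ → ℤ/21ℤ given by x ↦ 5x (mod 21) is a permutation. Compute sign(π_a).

Start at x=4: 4 → 20 → 16 → 17 → 1 → 5 → 4 (one orbit).
The orbit structure of x ↦ 5x mod 21: 5 orbits of sizes [6, 6, 6, 2, 1].
21 − 5 = 16 transpositions; sign(π) = (−1)^16 = +1.
(5|21)_J = +1 (Zolotarev's lemma cross-check).

+1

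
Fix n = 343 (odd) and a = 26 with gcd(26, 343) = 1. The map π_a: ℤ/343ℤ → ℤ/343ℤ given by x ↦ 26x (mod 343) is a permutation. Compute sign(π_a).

-1

Trace 239: π^k(239) = [239, 40, 11, 286, 233, 227, 71] for k=0..6.
Cycle type of π: 294 + 42 + 6 + 1; total 4 cycles.
4 cycles on 343: each ℓ→(−1)^(ℓ−1), product (−1)^339 = -1.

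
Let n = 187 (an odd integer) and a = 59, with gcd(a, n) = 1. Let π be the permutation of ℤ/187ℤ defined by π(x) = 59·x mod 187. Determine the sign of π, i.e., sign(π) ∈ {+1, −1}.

+1

Orbit of 9 under x↦59x: [9, 157, 100, 103, 93, 64, 36]… (length divides ord_187(59)).
Cycle lengths of π_59 on ℤ/187ℤ: [40, 40, 40, 40, 8, 8, 5, 5, 1]; 9 cycles in total.
sign(π) = (−1)^{n − #cycles} = (−1)^{187−9} = (−1)^178 = +1.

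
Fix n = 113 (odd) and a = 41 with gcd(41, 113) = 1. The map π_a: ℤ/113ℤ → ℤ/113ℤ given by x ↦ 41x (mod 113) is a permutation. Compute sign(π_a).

Trace 83: π^k(83) = [83, 13, 81, 44, 109, 62, 56] for k=0..6.
3 cycles of lengths [56, 56, 1].
Σ(ℓ_i−1) = 113−3 = 110; sign = (−1)^110 = +1.

+1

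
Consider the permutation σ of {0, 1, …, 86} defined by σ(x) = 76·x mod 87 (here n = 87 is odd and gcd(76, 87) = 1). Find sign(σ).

-1

Orbit of 1 under x↦76x: [1, 76, 34, 61, 25, 73, 67]… (length divides ord_87(76)).
Decompose π into cycles: lengths [28, 28, 28, 1, 1, 1] (6 cycles, including the fixed point 0).
n − c = 87 − 6 = 81; sign = (−1)^81 = -1.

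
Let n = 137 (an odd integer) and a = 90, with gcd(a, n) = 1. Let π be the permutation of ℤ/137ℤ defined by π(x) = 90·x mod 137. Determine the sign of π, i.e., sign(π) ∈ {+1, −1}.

Start at x=81: 81 → 29 → 7 → 82 → 119 → 24 → 105 → … (one orbit).
Cycle lengths of π_90 on ℤ/137ℤ: [136, 1]; 2 cycles in total.
n − c = 137 − 2 = 135; sign = (−1)^135 = -1.
(90|137)_J = -1 (Zolotarev's lemma cross-check).

-1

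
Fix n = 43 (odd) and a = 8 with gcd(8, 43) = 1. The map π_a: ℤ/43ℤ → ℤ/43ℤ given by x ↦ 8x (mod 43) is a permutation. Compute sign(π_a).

Start at x=2: 2 → 16 → 42 → 35 → 22 → 4 → 32 → … (one orbit).
Decompose π into cycles: lengths [14, 14, 14, 1] (4 cycles, including the fixed point 0).
4 cycles on 43: each ℓ→(−1)^(ℓ−1), product (−1)^39 = -1.
(8|43)_J = -1 (Zolotarev's lemma cross-check).

-1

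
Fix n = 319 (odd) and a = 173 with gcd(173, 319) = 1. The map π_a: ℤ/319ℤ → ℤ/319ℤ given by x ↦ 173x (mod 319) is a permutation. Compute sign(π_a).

Orbit of 173 under x↦173x: [173, 262, 28, 59, 318, 146, 57]… (length divides ord_319(173)).
Cycle type of π: 10×29 + 2×14 + 1; total 44 cycles.
n − c = 319 − 44 = 275; sign = (−1)^275 = -1.
The Jacobi symbol (173|319) = -1 (Zolotarev) agrees.

-1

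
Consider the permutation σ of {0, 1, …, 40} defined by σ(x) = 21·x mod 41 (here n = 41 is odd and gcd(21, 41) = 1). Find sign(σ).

+1

Orbit of 20 under x↦21x: [20, 10, 5, 23, 32, 16, 8]… (length divides ord_41(21)).
3 cycles of lengths [20, 20, 1].
sign(π) = (−1)^{n − #cycles} = (−1)^{41−3} = (−1)^38 = +1.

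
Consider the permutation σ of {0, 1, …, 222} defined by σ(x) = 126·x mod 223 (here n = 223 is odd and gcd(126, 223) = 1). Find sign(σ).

+1

Start at x=121: 121 → 82 → 74 → 181 → 60 → 201 → 127 → … (one orbit).
Decompose π into cycles: lengths [111, 111, 1] (3 cycles, including the fixed point 0).
n − c = 223 − 3 = 220; sign = (−1)^220 = +1.
Check: (126/223) = +1 by Zolotarev.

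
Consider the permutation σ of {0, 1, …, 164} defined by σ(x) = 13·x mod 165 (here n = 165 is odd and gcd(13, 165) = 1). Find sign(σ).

+1

Orbit of 112 under x↦13x: [112, 136, 118, 49, 142, 31, 73]… (length divides ord_165(13)).
The orbit structure of x ↦ 13x mod 165: 15 orbits of sizes [20, 20, 20, 20, 20, 20, 10, 10, 10, 4, 4, 4, 1, 1, 1].
n − c = 165 − 15 = 150; sign = (−1)^150 = +1.
The Jacobi symbol (13|165) = +1 (Zolotarev) agrees.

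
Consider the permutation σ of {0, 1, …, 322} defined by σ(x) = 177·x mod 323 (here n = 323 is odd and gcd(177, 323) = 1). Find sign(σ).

-1

Trace 168: π^k(168) = [168, 20, 310, 283, 26, 80, 271] for k=0..6.
Decompose π into cycles: lengths [144, 144, 16, 9, 9, 1] (6 cycles, including the fixed point 0).
sign(π) = (−1)^{n − #cycles} = (−1)^{323−6} = (−1)^317 = -1.
Check: (177/323) = -1 by Zolotarev.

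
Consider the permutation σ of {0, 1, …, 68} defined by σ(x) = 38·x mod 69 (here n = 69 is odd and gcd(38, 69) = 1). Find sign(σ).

Start at x=20: 20 → 1 → 38 → 64 → 17 → 25 → 53 → … (one orbit).
Cycle type of π: 22×3 + 2 + 1; total 5 cycles.
5 cycles on 69: each ℓ→(−1)^(ℓ−1), product (−1)^64 = +1.

+1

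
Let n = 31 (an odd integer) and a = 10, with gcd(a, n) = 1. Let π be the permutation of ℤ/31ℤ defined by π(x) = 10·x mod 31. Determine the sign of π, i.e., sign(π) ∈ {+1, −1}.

Start at x=28: 28 → 1 → 10 → 7 → 8 → 18 → 25 → … (one orbit).
π_10 has 3 disjoint cycles with lengths [15, 15, 1] on {0,…,30}.
sign(π) = (−1)^{n − #cycles} = (−1)^{31−3} = (−1)^28 = +1.

+1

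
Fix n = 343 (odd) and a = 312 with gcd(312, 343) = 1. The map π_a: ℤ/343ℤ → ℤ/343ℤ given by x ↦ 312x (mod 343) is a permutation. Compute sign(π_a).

+1

Orbit of 295 under x↦312x: [295, 116, 177, 1, 312, 275, 50]… (length divides ord_343(312)).
π_312 has 31 disjoint cycles with lengths [21, 21, 21, 21, 21, 21, 21, 21, 21, 21, 21, 21, 21, 21, 3, 3, 3, 3, 3, 3, 3, 3, 3, 3, 3, 3, 3, 3, 3, 3, 1] on {0,…,342}.
sign(π) = (−1)^{n − #cycles} = (−1)^{343−31} = (−1)^312 = +1.
Zolotarev: (312|343) = +1, matching the cycle-count sign.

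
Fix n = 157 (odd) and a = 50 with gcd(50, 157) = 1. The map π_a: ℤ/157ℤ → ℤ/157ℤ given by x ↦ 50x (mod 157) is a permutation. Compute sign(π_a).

Orbit of 13 under x↦50x: [13, 22, 1, 50, 145, 28, 144]… (length divides ord_157(50)).
The orbit structure of x ↦ 50x mod 157: 14 orbits of sizes [12, 12, 12, 12, 12, 12, 12, 12, 12, 12, 12, 12, 12, 1].
n − c = 157 − 14 = 143; sign = (−1)^143 = -1.

-1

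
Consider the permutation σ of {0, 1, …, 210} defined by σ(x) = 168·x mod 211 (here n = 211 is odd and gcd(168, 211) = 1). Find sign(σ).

Orbit of 73 under x↦168x: [73, 26, 148, 177, 196, 12, 117]… (length divides ord_211(168)).
Cycle lengths of π_168 on ℤ/211ℤ: [42, 42, 42, 42, 42, 1]; 6 cycles in total.
n − c = 211 − 6 = 205; sign = (−1)^205 = -1.
Via Zolotarev, sign(π_{168}) = (168|211) = -1.

-1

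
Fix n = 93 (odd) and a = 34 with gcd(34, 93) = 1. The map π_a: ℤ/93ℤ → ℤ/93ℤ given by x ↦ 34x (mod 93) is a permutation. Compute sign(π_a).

-1

Start at x=7: 7 → 52 → 1 → 34 → 40 → 58 → 19 → … (one orbit).
The orbit structure of x ↦ 34x mod 93: 6 orbits of sizes [30, 30, 30, 1, 1, 1].
With 6 cycles on 93 points, sign = (−1)^{93−6} = -1.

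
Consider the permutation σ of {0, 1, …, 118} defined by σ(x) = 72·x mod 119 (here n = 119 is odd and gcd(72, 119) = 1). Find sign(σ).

+1

Orbit of 81 under x↦72x: [81, 1, 72, 67, 64, 86, 4]… (length divides ord_119(72)).
Decompose π into cycles: lengths [12, 12, 12, 12, 12, 12, 12, 12, 4, 4, 4, 4, 3, 3, 1] (15 cycles, including the fixed point 0).
sign(π) = (−1)^{n − #cycles} = (−1)^{119−15} = (−1)^104 = +1.
The Jacobi symbol (72|119) = +1 (Zolotarev) agrees.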